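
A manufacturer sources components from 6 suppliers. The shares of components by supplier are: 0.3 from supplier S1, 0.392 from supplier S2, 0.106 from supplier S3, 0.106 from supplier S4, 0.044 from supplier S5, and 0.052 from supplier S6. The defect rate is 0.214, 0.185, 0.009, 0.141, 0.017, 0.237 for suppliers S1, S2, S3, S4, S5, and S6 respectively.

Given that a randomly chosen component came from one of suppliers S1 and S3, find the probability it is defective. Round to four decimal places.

Let S = {S1, S3}.
P(S) = 0.3 + 0.106 = 0.406.
P(D ∩ S) = 0.214·0.3 + 0.009·0.106 = 0.0642 + 0.000954 = 0.065154.
P(D | S) = 0.065154 / 0.406 = 0.160478…

P(D|S) ≈ 0.1605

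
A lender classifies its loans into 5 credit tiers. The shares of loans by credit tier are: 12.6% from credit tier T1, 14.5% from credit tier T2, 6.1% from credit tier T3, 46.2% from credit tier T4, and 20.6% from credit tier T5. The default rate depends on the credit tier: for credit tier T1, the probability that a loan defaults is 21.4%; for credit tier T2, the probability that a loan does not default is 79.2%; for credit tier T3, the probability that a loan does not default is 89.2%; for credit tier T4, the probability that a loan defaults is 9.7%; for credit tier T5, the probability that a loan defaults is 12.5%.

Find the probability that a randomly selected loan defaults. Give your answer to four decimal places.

P(D|T2) = 1 − 0.792 = 0.208.
P(D|T3) = 1 − 0.892 = 0.108.
P(D) = P(D|T1)·P(T1) + P(D|T2)·P(T2) + P(D|T3)·P(T3) + P(D|T4)·P(T4) + P(D|T5)·P(T5)
      = 0.214·0.126 + 0.208·0.145 + 0.108·0.061 + 0.097·0.462 + 0.125·0.206
      = 0.026964 + 0.03016 + 0.006588 + 0.044814 + 0.02575 = 0.134276

P(D) ≈ 0.1343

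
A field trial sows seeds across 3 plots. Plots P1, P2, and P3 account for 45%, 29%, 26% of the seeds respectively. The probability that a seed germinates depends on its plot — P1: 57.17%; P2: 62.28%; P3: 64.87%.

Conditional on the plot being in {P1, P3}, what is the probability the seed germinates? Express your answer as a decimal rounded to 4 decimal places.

P(G|S) ≈ 0.5999

Let S = {P1, P3}.
P(S) = 0.45 + 0.26 = 0.71.
P(G ∩ S) = 0.5717·0.45 + 0.6487·0.26 = 0.257265 + 0.168662 = 0.425927.
P(G | S) = 0.425927 / 0.71 = 0.599897…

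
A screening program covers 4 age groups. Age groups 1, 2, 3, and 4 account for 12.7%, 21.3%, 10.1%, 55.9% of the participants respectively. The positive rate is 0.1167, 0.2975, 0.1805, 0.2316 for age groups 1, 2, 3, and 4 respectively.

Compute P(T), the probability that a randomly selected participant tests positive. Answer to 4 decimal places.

0.2259

P(T) = P(T|1)·P(1) + P(T|2)·P(2) + P(T|3)·P(3) + P(T|4)·P(4)
      = 0.1167·0.127 + 0.2975·0.213 + 0.1805·0.101 + 0.2316·0.559
      = 0.0148209 + 0.0633675 + 0.0182305 + 0.1294644 = 0.2258833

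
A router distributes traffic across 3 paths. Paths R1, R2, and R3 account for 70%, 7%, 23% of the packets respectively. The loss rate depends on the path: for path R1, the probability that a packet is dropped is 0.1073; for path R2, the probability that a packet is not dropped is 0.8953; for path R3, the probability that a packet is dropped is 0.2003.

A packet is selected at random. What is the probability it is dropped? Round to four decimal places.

0.1285

P(L|R2) = 1 − 0.8953 = 0.1047.
Summing over the partition,
P(L) = P(L|R1)·P(R1) + P(L|R2)·P(R2) + P(L|R3)·P(R3)
      = 0.1073·0.7 + 0.1047·0.07 + 0.2003·0.23
      = 0.07511 + 0.007329 + 0.046069 = 0.128508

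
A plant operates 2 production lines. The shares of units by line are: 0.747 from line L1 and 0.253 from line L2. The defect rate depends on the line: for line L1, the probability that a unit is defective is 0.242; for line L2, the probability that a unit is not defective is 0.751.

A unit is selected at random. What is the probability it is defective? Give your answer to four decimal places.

P(D|L2) = 1 − 0.751 = 0.249.
P(D) = P(D|L1)·P(L1) + P(D|L2)·P(L2)
      = 0.242·0.747 + 0.249·0.253
      = 0.180774 + 0.062997 = 0.243771

0.2438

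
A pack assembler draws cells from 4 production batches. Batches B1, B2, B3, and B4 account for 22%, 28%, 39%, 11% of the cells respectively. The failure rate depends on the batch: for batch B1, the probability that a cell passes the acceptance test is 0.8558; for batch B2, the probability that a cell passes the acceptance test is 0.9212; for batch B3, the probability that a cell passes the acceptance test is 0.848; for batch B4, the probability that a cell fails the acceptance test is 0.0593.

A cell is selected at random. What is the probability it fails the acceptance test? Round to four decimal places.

0.1196

P(F|B1) = 1 − 0.8558 = 0.1442.
P(F|B2) = 1 − 0.9212 = 0.0788.
P(F|B3) = 1 − 0.848 = 0.152.
Summing over the partition,
P(F) = P(F|B1)·P(B1) + P(F|B2)·P(B2) + P(F|B3)·P(B3) + P(F|B4)·P(B4)
      = 0.1442·0.22 + 0.0788·0.28 + 0.152·0.39 + 0.0593·0.11
      = 0.031724 + 0.022064 + 0.05928 + 0.006523 = 0.119591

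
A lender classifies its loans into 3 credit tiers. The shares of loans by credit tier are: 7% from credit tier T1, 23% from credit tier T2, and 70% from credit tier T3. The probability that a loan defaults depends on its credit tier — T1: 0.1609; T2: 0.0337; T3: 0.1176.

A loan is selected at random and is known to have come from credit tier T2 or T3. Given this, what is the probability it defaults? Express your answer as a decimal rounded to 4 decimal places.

P(D|S) ≈ 0.0969

Let S = {T2, T3}.
P(S) = 0.23 + 0.7 = 0.93.
P(D ∩ S) = 0.0337·0.23 + 0.1176·0.7 = 0.007751 + 0.08232 = 0.090071.
P(D | S) = 0.090071 / 0.93 = 0.096851…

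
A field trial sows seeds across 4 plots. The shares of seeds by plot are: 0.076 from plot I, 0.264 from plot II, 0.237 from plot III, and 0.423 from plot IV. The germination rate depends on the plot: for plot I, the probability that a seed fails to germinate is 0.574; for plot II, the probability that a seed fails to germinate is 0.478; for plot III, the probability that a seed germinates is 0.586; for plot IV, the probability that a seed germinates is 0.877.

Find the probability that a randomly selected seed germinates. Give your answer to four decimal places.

0.6800

P(G|I) = 1 − 0.574 = 0.426.
P(G|II) = 1 − 0.478 = 0.522.
Summing over the partition,
P(G) = P(G|I)·P(I) + P(G|II)·P(II) + P(G|III)·P(III) + P(G|IV)·P(IV)
      = 0.426·0.076 + 0.522·0.264 + 0.586·0.237 + 0.877·0.423
      = 0.032376 + 0.137808 + 0.138882 + 0.370971 = 0.680037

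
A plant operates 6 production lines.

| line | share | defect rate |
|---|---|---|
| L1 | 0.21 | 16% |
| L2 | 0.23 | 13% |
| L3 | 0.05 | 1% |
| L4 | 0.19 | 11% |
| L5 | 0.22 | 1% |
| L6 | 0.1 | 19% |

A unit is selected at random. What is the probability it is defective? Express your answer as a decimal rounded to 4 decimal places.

0.1061

Using total probability over the partition,
P(D) = P(D|L1)·P(L1) + P(D|L2)·P(L2) + P(D|L3)·P(L3) + P(D|L4)·P(L4) + P(D|L5)·P(L5) + P(D|L6)·P(L6)
      = 0.16·0.21 + 0.13·0.23 + 0.01·0.05 + 0.11·0.19 + 0.01·0.22 + 0.19·0.1
      = 0.0336 + 0.0299 + 0.0005 + 0.0209 + 0.0022 + 0.019 = 0.1061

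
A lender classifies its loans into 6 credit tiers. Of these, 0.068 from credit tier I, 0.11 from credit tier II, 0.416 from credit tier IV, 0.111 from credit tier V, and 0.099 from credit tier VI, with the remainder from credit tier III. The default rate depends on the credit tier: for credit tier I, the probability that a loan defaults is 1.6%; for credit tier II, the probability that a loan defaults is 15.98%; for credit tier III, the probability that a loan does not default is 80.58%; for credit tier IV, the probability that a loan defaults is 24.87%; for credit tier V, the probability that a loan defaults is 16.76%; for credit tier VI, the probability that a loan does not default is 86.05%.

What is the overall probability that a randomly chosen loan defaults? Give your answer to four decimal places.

0.1926

P(III) = 1 − (0.068 + 0.11 + 0.416 + 0.111 + 0.099) = 0.196.
P(D|III) = 1 − 0.8058 = 0.1942.
P(D|VI) = 1 − 0.8605 = 0.1395.
P(D) = P(D|I)·P(I) + P(D|II)·P(II) + P(D|III)·P(III) + P(D|IV)·P(IV) + P(D|V)·P(V) + P(D|VI)·P(VI)
      = 0.016·0.068 + 0.1598·0.11 + 0.1942·0.196 + 0.2487·0.416 + 0.1676·0.111 + 0.1395·0.099
      = 0.001088 + 0.017578 + 0.0380632 + 0.1034592 + 0.0186036 + 0.0138105 = 0.1926025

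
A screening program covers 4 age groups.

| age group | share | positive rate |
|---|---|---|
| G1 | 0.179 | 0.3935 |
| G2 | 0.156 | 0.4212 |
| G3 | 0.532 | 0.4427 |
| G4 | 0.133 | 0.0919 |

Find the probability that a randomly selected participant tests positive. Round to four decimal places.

Summing over the partition,
P(T) = P(T|G1)·P(G1) + P(T|G2)·P(G2) + P(T|G3)·P(G3) + P(T|G4)·P(G4)
      = 0.3935·0.179 + 0.4212·0.156 + 0.4427·0.532 + 0.0919·0.133
      = 0.0704365 + 0.0657072 + 0.2355164 + 0.0122227 = 0.3838828

0.3839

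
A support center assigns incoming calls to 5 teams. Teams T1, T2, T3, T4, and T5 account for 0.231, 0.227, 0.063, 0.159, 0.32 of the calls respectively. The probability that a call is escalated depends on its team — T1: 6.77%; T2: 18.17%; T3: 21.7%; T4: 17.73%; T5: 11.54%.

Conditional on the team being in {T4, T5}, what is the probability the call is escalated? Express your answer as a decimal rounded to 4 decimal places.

Let S = {T4, T5}.
P(S) = 0.159 + 0.32 = 0.479.
P(E ∩ S) = 0.1773·0.159 + 0.1154·0.32 = 0.0281907 + 0.036928 = 0.0651187.
P(E | S) = 0.0651187 / 0.479 = 0.135947…

P(E|S) ≈ 0.1359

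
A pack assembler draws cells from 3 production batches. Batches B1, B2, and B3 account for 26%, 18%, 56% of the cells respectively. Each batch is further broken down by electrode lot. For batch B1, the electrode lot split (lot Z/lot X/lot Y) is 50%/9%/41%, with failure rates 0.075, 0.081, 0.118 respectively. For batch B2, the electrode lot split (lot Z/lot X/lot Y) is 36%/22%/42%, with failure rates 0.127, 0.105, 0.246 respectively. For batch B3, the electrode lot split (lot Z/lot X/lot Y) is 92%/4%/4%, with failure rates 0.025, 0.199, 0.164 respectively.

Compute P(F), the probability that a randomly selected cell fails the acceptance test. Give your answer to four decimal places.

P(F) ≈ 0.0762

P(F|B1) = 0.5·0.075 + 0.09·0.081 + 0.41·0.118 = 0.0375 + 0.00729 + 0.04838 = 0.09317
P(F|B2) = 0.36·0.127 + 0.22·0.105 + 0.42·0.246 = 0.04572 + 0.0231 + 0.10332 = 0.17214
P(F|B3) = 0.92·0.025 + 0.04·0.199 + 0.04·0.164 = 0.023 + 0.00796 + 0.00656 = 0.03752
Then overall,
P(F) = 0.26·0.09317 + 0.18·0.17214 + 0.56·0.03752
      = 0.0242242 + 0.0309852 + 0.0210112 = 0.0762206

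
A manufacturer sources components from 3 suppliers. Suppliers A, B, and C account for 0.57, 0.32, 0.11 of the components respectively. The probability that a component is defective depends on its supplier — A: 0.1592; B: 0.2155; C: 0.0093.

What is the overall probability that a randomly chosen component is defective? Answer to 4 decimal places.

0.1607

P(D) = P(D|A)·P(A) + P(D|B)·P(B) + P(D|C)·P(C)
      = 0.1592·0.57 + 0.2155·0.32 + 0.0093·0.11
      = 0.090744 + 0.06896 + 0.001023 = 0.160727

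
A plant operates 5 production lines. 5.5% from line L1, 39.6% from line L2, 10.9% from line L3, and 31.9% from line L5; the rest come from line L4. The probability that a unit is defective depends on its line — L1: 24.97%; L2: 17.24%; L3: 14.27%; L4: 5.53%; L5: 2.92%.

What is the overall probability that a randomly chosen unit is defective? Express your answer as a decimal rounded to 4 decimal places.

P(L4) = 1 − (0.055 + 0.396 + 0.109 + 0.319) = 0.121.
P(D) = P(D|L1)·P(L1) + P(D|L2)·P(L2) + P(D|L3)·P(L3) + P(D|L4)·P(L4) + P(D|L5)·P(L5)
      = 0.2497·0.055 + 0.1724·0.396 + 0.1427·0.109 + 0.0553·0.121 + 0.0292·0.319
      = 0.0137335 + 0.0682704 + 0.0155543 + 0.0066913 + 0.0093148 = 0.1135643

0.1136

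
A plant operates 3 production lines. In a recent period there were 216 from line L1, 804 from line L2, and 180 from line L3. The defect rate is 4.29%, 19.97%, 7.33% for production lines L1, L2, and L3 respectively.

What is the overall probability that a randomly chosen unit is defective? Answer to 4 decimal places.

Total: 216 + 804 + 180 = 1200.
P(L1) = 216/1200 = 0.18. P(L2) = 804/1200 = 0.67. P(L3) = 180/1200 = 0.15.
P(D) = P(D|L1)·P(L1) + P(D|L2)·P(L2) + P(D|L3)·P(L3)
      = 0.0429·0.18 + 0.1997·0.67 + 0.0733·0.15
      = 0.007722 + 0.133799 + 0.010995 = 0.152516

0.1525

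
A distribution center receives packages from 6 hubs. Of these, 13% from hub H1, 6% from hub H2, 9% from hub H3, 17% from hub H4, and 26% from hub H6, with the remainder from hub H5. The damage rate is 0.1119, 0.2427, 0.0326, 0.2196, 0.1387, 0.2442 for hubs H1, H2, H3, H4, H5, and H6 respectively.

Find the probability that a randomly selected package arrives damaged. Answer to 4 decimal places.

P(H5) = 1 − (0.13 + 0.06 + 0.09 + 0.17 + 0.26) = 0.29.
Using total probability over the partition,
P(D) = P(D|H1)·P(H1) + P(D|H2)·P(H2) + P(D|H3)·P(H3) + P(D|H4)·P(H4) + P(D|H5)·P(H5) + P(D|H6)·P(H6)
      = 0.1119·0.13 + 0.2427·0.06 + 0.0326·0.09 + 0.2196·0.17 + 0.1387·0.29 + 0.2442·0.26
      = 0.014547 + 0.014562 + 0.002934 + 0.037332 + 0.040223 + 0.063492 = 0.17309

0.1731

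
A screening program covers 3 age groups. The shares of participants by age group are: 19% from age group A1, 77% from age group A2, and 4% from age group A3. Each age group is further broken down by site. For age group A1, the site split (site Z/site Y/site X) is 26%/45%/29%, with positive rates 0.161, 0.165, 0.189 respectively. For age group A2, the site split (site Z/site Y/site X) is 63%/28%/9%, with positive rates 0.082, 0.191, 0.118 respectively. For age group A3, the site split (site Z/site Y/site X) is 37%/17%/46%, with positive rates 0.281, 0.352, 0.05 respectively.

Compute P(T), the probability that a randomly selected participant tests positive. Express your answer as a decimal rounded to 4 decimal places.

P(T|A1) = 0.26·0.161 + 0.45·0.165 + 0.29·0.189 = 0.04186 + 0.07425 + 0.05481 = 0.17092
P(T|A2) = 0.63·0.082 + 0.28·0.191 + 0.09·0.118 = 0.05166 + 0.05348 + 0.01062 = 0.11576
P(T|A3) = 0.37·0.281 + 0.17·0.352 + 0.46·0.05 = 0.10397 + 0.05984 + 0.023 = 0.18681
Then overall,
P(T) = 0.19·0.17092 + 0.77·0.11576 + 0.04·0.18681
      = 0.0324748 + 0.0891352 + 0.0074724 = 0.1290824

0.1291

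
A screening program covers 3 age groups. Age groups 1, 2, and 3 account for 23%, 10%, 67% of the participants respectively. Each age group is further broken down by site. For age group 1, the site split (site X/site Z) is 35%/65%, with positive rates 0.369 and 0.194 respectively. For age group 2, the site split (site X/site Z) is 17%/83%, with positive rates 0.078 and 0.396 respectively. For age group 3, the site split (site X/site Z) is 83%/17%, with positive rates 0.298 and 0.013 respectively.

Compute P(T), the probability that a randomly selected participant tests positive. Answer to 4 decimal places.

P(T) ≈ 0.2601

P(T|1) = 0.35·0.369 + 0.65·0.194 = 0.12915 + 0.1261 = 0.25525
P(T|2) = 0.17·0.078 + 0.83·0.396 = 0.01326 + 0.32868 = 0.34194
P(T|3) = 0.83·0.298 + 0.17·0.013 = 0.24734 + 0.00221 = 0.24955
By total probability over the outer partition,
P(T) = 0.23·0.25525 + 0.1·0.34194 + 0.67·0.24955
      = 0.0587075 + 0.034194 + 0.1671985 = 0.2601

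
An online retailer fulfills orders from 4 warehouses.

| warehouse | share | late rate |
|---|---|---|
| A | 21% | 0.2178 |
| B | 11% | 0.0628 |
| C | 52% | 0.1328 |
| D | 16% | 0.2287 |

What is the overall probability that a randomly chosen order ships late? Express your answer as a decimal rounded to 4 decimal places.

P(L) ≈ 0.1583

Using total probability over the partition,
P(L) = P(L|A)·P(A) + P(L|B)·P(B) + P(L|C)·P(C) + P(L|D)·P(D)
      = 0.2178·0.21 + 0.0628·0.11 + 0.1328·0.52 + 0.2287·0.16
      = 0.045738 + 0.006908 + 0.069056 + 0.036592 = 0.158294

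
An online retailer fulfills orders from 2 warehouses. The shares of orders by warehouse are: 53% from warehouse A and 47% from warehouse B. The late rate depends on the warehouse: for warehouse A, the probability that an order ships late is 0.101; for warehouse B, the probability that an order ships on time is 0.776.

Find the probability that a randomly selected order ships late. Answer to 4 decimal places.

P(L|B) = 1 − 0.776 = 0.224.
Using total probability over the partition,
P(L) = P(L|A)·P(A) + P(L|B)·P(B)
      = 0.101·0.53 + 0.224·0.47
      = 0.05353 + 0.10528 = 0.15881

P(L) ≈ 0.1588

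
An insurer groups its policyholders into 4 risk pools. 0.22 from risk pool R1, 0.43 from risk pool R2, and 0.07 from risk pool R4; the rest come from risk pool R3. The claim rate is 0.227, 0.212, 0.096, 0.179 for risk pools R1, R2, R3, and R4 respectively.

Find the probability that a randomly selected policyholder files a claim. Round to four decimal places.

P(R3) = 1 − (0.22 + 0.43 + 0.07) = 0.28.
P(C) = P(C|R1)·P(R1) + P(C|R2)·P(R2) + P(C|R3)·P(R3) + P(C|R4)·P(R4)
      = 0.227·0.22 + 0.212·0.43 + 0.096·0.28 + 0.179·0.07
      = 0.04994 + 0.09116 + 0.02688 + 0.01253 = 0.18051

0.1805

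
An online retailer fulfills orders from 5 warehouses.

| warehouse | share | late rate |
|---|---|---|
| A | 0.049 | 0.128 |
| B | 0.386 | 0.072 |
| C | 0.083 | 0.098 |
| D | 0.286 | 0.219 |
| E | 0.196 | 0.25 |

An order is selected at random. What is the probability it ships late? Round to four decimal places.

P(L) ≈ 0.1538

P(L) = P(L|A)·P(A) + P(L|B)·P(B) + P(L|C)·P(C) + P(L|D)·P(D) + P(L|E)·P(E)
      = 0.128·0.049 + 0.072·0.386 + 0.098·0.083 + 0.219·0.286 + 0.25·0.196
      = 0.006272 + 0.027792 + 0.008134 + 0.062634 + 0.049 = 0.153832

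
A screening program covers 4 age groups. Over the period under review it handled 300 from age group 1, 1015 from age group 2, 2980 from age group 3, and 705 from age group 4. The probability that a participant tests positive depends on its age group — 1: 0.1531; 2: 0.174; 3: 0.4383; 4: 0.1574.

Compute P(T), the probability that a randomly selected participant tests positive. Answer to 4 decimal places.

P(T) ≈ 0.3279

Total: 300 + 1015 + 2980 + 705 = 5000.
P(1) = 300/5000 = 0.06. P(2) = 1015/5000 = 0.203. P(3) = 2980/5000 = 0.596. P(4) = 705/5000 = 0.141.
Summing over the partition,
P(T) = P(T|1)·P(1) + P(T|2)·P(2) + P(T|3)·P(3) + P(T|4)·P(4)
      = 0.1531·0.06 + 0.174·0.203 + 0.4383·0.596 + 0.1574·0.141
      = 0.009186 + 0.035322 + 0.2612268 + 0.0221934 = 0.3279282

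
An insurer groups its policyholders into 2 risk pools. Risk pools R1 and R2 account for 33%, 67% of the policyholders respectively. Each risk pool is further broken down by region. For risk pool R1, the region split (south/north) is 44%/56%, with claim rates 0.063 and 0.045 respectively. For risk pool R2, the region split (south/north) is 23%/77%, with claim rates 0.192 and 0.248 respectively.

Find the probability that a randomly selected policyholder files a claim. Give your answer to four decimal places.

P(C|R1) = 0.44·0.063 + 0.56·0.045 = 0.02772 + 0.0252 = 0.05292
P(C|R2) = 0.23·0.192 + 0.77·0.248 = 0.04416 + 0.19096 = 0.23512
Then overall,
P(C) = 0.33·0.05292 + 0.67·0.23512
      = 0.0174636 + 0.1575304 = 0.174994

P(C) ≈ 0.1750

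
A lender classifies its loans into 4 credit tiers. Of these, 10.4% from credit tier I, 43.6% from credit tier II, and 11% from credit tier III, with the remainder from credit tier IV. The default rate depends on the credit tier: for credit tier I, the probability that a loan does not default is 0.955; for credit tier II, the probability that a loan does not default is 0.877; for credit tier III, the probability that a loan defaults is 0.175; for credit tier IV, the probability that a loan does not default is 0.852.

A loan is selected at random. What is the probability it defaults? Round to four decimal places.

P(D) ≈ 0.1294

P(IV) = 1 − (0.104 + 0.436 + 0.11) = 0.35.
P(D|I) = 1 − 0.955 = 0.045.
P(D|II) = 1 − 0.877 = 0.123.
P(D|IV) = 1 − 0.852 = 0.148.
Summing over the partition,
P(D) = P(D|I)·P(I) + P(D|II)·P(II) + P(D|III)·P(III) + P(D|IV)·P(IV)
      = 0.045·0.104 + 0.123·0.436 + 0.175·0.11 + 0.148·0.35
      = 0.00468 + 0.053628 + 0.01925 + 0.0518 = 0.129358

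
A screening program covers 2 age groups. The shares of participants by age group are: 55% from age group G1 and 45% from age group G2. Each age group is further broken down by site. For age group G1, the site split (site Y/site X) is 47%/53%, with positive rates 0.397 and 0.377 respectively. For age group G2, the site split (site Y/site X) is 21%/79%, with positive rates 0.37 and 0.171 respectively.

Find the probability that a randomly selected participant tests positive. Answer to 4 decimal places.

P(T) ≈ 0.3083

P(T|G1) = 0.47·0.397 + 0.53·0.377 = 0.18659 + 0.19981 = 0.3864
P(T|G2) = 0.21·0.37 + 0.79·0.171 = 0.0777 + 0.13509 = 0.21279
By total probability over the outer partition,
P(T) = 0.55·0.3864 + 0.45·0.21279
      = 0.21252 + 0.0957555 = 0.3082755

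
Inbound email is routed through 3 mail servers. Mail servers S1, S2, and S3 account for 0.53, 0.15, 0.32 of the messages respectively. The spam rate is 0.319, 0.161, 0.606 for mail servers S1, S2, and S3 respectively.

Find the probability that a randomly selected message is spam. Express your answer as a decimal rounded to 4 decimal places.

P(S) = P(S|S1)·P(S1) + P(S|S2)·P(S2) + P(S|S3)·P(S3)
      = 0.319·0.53 + 0.161·0.15 + 0.606·0.32
      = 0.16907 + 0.02415 + 0.19392 = 0.38714

P(S) ≈ 0.3871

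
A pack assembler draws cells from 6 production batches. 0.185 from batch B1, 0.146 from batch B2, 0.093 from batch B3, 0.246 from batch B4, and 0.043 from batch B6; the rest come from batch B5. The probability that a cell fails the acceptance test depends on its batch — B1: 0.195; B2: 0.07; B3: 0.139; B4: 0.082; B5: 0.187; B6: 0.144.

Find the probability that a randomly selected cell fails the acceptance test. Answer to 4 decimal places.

P(B5) = 1 − (0.185 + 0.146 + 0.093 + 0.246 + 0.043) = 0.287.
Summing over the partition,
P(F) = P(F|B1)·P(B1) + P(F|B2)·P(B2) + P(F|B3)·P(B3) + P(F|B4)·P(B4) + P(F|B5)·P(B5) + P(F|B6)·P(B6)
      = 0.195·0.185 + 0.07·0.146 + 0.139·0.093 + 0.082·0.246 + 0.187·0.287 + 0.144·0.043
      = 0.036075 + 0.01022 + 0.012927 + 0.020172 + 0.053669 + 0.006192 = 0.139255

0.1393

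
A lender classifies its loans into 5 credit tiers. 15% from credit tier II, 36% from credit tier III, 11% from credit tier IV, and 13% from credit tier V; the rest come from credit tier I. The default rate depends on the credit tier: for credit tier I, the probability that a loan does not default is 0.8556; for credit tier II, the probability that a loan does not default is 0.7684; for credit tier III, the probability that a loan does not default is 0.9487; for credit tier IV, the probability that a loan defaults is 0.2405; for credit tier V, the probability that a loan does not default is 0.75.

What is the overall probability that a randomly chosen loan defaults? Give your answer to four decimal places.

P(D) ≈ 0.1483

P(I) = 1 − (0.15 + 0.36 + 0.11 + 0.13) = 0.25.
P(D|I) = 1 − 0.8556 = 0.1444.
P(D|II) = 1 − 0.7684 = 0.2316.
P(D|III) = 1 − 0.9487 = 0.0513.
P(D|V) = 1 − 0.75 = 0.25.
P(D) = P(D|I)·P(I) + P(D|II)·P(II) + P(D|III)·P(III) + P(D|IV)·P(IV) + P(D|V)·P(V)
      = 0.1444·0.25 + 0.2316·0.15 + 0.0513·0.36 + 0.2405·0.11 + 0.25·0.13
      = 0.0361 + 0.03474 + 0.018468 + 0.026455 + 0.0325 = 0.148263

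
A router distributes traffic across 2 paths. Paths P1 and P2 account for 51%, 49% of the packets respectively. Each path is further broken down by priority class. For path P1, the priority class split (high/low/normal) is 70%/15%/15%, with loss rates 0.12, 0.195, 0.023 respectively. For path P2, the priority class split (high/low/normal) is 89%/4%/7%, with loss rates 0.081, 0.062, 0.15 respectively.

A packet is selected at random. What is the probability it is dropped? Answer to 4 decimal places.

P(L|P1) = 0.7·0.12 + 0.15·0.195 + 0.15·0.023 = 0.084 + 0.02925 + 0.00345 = 0.1167
P(L|P2) = 0.89·0.081 + 0.04·0.062 + 0.07·0.15 = 0.07209 + 0.00248 + 0.0105 = 0.08507
By total probability over the outer partition,
P(L) = 0.51·0.1167 + 0.49·0.08507
      = 0.059517 + 0.0416843 = 0.1012013

P(L) ≈ 0.1012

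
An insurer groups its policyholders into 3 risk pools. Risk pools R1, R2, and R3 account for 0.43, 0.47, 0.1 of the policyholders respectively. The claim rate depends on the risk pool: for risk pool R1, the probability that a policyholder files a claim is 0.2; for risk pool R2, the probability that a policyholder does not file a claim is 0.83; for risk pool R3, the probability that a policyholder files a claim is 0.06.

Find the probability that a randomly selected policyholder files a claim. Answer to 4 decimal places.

P(C|R2) = 1 − 0.83 = 0.17.
P(C) = P(C|R1)·P(R1) + P(C|R2)·P(R2) + P(C|R3)·P(R3)
      = 0.2·0.43 + 0.17·0.47 + 0.06·0.1
      = 0.086 + 0.0799 + 0.006 = 0.1719

0.1719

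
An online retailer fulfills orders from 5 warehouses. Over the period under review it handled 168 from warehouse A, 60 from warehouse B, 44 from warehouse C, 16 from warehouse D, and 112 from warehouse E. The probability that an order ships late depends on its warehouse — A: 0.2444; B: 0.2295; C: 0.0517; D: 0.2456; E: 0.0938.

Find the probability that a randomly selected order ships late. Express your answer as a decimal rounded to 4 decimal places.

0.1788

Total: 168 + 60 + 44 + 16 + 112 = 400.
P(A) = 168/400 = 0.42. P(B) = 60/400 = 0.15. P(C) = 44/400 = 0.11. P(D) = 16/400 = 0.04. P(E) = 112/400 = 0.28.
P(L) = P(L|A)·P(A) + P(L|B)·P(B) + P(L|C)·P(C) + P(L|D)·P(D) + P(L|E)·P(E)
      = 0.2444·0.42 + 0.2295·0.15 + 0.0517·0.11 + 0.2456·0.04 + 0.0938·0.28
      = 0.102648 + 0.034425 + 0.005687 + 0.009824 + 0.026264 = 0.178848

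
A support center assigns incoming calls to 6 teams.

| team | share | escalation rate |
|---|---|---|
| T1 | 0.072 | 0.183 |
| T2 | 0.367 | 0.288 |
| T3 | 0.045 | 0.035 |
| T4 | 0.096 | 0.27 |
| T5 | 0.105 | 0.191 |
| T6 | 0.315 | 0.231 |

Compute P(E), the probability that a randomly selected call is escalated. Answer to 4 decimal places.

By the law of total probability,
P(E) = P(E|T1)·P(T1) + P(E|T2)·P(T2) + P(E|T3)·P(T3) + P(E|T4)·P(T4) + P(E|T5)·P(T5) + P(E|T6)·P(T6)
      = 0.183·0.072 + 0.288·0.367 + 0.035·0.045 + 0.27·0.096 + 0.191·0.105 + 0.231·0.315
      = 0.013176 + 0.105696 + 0.001575 + 0.02592 + 0.020055 + 0.072765 = 0.239187

P(E) ≈ 0.2392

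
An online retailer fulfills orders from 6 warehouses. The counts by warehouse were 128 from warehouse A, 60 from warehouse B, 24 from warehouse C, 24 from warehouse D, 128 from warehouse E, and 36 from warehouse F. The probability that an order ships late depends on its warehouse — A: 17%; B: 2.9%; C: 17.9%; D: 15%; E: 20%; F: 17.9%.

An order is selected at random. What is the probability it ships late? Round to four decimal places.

0.1586

Total: 128 + 60 + 24 + 24 + 128 + 36 = 400.
P(A) = 128/400 = 0.32. P(B) = 60/400 = 0.15. P(C) = 24/400 = 0.06. P(D) = 24/400 = 0.06. P(E) = 128/400 = 0.32. P(F) = 36/400 = 0.09.
P(L) = P(L|A)·P(A) + P(L|B)·P(B) + P(L|C)·P(C) + P(L|D)·P(D) + P(L|E)·P(E) + P(L|F)·P(F)
      = 0.17·0.32 + 0.029·0.15 + 0.179·0.06 + 0.15·0.06 + 0.2·0.32 + 0.179·0.09
      = 0.0544 + 0.00435 + 0.01074 + 0.009 + 0.064 + 0.01611 = 0.1586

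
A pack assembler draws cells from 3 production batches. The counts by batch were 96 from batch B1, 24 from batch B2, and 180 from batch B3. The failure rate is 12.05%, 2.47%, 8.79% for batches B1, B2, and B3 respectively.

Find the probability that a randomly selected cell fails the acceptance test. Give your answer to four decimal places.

0.0933

Total: 96 + 24 + 180 = 300.
P(B1) = 96/300 = 0.32. P(B2) = 24/300 = 0.08. P(B3) = 180/300 = 0.6.
P(F) = P(F|B1)·P(B1) + P(F|B2)·P(B2) + P(F|B3)·P(B3)
      = 0.1205·0.32 + 0.0247·0.08 + 0.0879·0.6
      = 0.03856 + 0.001976 + 0.05274 = 0.093276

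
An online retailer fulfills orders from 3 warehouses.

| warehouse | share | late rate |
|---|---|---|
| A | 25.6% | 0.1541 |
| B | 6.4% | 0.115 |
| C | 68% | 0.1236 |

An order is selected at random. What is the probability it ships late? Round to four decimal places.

0.1309

By the law of total probability,
P(L) = P(L|A)·P(A) + P(L|B)·P(B) + P(L|C)·P(C)
      = 0.1541·0.256 + 0.115·0.064 + 0.1236·0.68
      = 0.0394496 + 0.00736 + 0.084048 = 0.1308576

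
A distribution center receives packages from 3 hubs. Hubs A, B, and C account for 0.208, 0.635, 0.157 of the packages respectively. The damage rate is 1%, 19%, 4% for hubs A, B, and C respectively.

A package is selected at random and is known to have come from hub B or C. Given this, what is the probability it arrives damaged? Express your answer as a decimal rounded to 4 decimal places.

P(D|S) ≈ 0.1603

Let S = {B, C}.
P(S) = 0.635 + 0.157 = 0.792.
P(D ∩ S) = 0.19·0.635 + 0.04·0.157 = 0.12065 + 0.00628 = 0.12693.
P(D | S) = 0.12693 / 0.792 = 0.160265…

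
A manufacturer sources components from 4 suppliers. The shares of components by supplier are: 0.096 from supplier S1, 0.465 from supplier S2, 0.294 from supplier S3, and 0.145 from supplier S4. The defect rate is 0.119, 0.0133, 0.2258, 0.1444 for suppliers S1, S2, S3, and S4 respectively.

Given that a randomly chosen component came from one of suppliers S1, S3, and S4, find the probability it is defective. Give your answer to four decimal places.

0.1846

Let S = {S1, S3, S4}.
P(S) = 0.096 + 0.294 + 0.145 = 0.535.
P(D ∩ S) = 0.119·0.096 + 0.2258·0.294 + 0.1444·0.145 = 0.011424 + 0.0663852 + 0.020938 = 0.0987472.
P(D | S) = 0.0987472 / 0.535 = 0.184574…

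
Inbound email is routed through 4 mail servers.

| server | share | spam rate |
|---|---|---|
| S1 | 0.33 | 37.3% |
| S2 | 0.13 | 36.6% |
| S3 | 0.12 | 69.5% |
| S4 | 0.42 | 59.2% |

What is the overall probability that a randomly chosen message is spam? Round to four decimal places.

0.5027

P(S) = P(S|S1)·P(S1) + P(S|S2)·P(S2) + P(S|S3)·P(S3) + P(S|S4)·P(S4)
      = 0.373·0.33 + 0.366·0.13 + 0.695·0.12 + 0.592·0.42
      = 0.12309 + 0.04758 + 0.0834 + 0.24864 = 0.50271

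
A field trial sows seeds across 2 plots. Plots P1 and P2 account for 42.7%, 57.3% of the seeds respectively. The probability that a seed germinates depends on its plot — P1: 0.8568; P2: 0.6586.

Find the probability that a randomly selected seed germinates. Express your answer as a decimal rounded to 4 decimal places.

P(G) = P(G|P1)·P(P1) + P(G|P2)·P(P2)
      = 0.8568·0.427 + 0.6586·0.573
      = 0.3658536 + 0.3773778 = 0.7432314

P(G) ≈ 0.7432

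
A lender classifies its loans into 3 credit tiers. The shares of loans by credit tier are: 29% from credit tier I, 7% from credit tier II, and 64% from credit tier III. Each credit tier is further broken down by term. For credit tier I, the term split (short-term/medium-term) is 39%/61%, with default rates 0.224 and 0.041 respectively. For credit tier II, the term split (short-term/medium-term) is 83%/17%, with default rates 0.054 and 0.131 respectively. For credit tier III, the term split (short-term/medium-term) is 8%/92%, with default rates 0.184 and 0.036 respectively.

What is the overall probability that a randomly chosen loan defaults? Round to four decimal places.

P(D|I) = 0.39·0.224 + 0.61·0.041 = 0.08736 + 0.02501 = 0.11237
P(D|II) = 0.83·0.054 + 0.17·0.131 = 0.04482 + 0.02227 = 0.06709
P(D|III) = 0.08·0.184 + 0.92·0.036 = 0.01472 + 0.03312 = 0.04784
By total probability over the outer partition,
P(D) = 0.29·0.11237 + 0.07·0.06709 + 0.64·0.04784
      = 0.0325873 + 0.0046963 + 0.0306176 = 0.0679012

0.0679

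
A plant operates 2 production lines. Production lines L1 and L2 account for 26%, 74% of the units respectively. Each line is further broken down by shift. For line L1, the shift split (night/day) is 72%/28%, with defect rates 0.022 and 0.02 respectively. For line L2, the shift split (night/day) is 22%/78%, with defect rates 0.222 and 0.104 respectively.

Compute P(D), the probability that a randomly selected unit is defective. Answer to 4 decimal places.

P(D) ≈ 0.1017

P(D|L1) = 0.72·0.022 + 0.28·0.02 = 0.01584 + 0.0056 = 0.02144
P(D|L2) = 0.22·0.222 + 0.78·0.104 = 0.04884 + 0.08112 = 0.12996
By total probability over the outer partition,
P(D) = 0.26·0.02144 + 0.74·0.12996
      = 0.0055744 + 0.0961704 = 0.1017448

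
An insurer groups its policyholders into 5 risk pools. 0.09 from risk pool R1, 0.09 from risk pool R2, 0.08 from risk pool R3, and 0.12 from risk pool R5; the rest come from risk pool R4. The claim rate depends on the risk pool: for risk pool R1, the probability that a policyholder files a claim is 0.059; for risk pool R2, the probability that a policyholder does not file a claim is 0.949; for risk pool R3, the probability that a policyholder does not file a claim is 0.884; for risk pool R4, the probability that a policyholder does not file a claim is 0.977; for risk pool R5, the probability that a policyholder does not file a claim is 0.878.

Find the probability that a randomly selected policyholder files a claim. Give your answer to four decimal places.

P(C) ≈ 0.0481

P(R4) = 1 − (0.09 + 0.09 + 0.08 + 0.12) = 0.62.
P(C|R2) = 1 − 0.949 = 0.051.
P(C|R3) = 1 − 0.884 = 0.116.
P(C|R4) = 1 − 0.977 = 0.023.
P(C|R5) = 1 − 0.878 = 0.122.
By the law of total probability,
P(C) = P(C|R1)·P(R1) + P(C|R2)·P(R2) + P(C|R3)·P(R3) + P(C|R4)·P(R4) + P(C|R5)·P(R5)
      = 0.059·0.09 + 0.051·0.09 + 0.116·0.08 + 0.023·0.62 + 0.122·0.12
      = 0.00531 + 0.00459 + 0.00928 + 0.01426 + 0.01464 = 0.04808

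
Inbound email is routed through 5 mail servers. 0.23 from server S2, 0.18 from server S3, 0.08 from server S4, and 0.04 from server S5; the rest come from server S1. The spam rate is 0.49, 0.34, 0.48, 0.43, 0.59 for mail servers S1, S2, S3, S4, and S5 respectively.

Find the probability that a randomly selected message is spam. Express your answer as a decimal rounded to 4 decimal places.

P(S) ≈ 0.4529

P(S1) = 1 − (0.23 + 0.18 + 0.08 + 0.04) = 0.47.
P(S) = P(S|S1)·P(S1) + P(S|S2)·P(S2) + P(S|S3)·P(S3) + P(S|S4)·P(S4) + P(S|S5)·P(S5)
      = 0.49·0.47 + 0.34·0.23 + 0.48·0.18 + 0.43·0.08 + 0.59·0.04
      = 0.2303 + 0.0782 + 0.0864 + 0.0344 + 0.0236 = 0.4529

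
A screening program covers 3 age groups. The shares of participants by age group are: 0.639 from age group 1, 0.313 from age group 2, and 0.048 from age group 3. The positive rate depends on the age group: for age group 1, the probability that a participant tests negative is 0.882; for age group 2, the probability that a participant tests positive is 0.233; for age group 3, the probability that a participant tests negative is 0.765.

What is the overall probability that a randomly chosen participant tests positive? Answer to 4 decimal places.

0.1596

P(T|1) = 1 − 0.882 = 0.118.
P(T|3) = 1 − 0.765 = 0.235.
P(T) = P(T|1)·P(1) + P(T|2)·P(2) + P(T|3)·P(3)
      = 0.118·0.639 + 0.233·0.313 + 0.235·0.048
      = 0.075402 + 0.072929 + 0.01128 = 0.159611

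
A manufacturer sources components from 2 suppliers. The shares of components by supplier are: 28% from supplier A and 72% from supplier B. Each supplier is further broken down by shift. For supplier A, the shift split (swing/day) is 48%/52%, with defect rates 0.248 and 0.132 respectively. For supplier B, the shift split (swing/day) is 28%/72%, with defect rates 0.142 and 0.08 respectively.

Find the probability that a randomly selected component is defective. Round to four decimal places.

P(D|A) = 0.48·0.248 + 0.52·0.132 = 0.11904 + 0.06864 = 0.18768
P(D|B) = 0.28·0.142 + 0.72·0.08 = 0.03976 + 0.0576 = 0.09736
By total probability over the outer partition,
P(D) = 0.28·0.18768 + 0.72·0.09736
      = 0.0525504 + 0.0700992 = 0.1226496

P(D) ≈ 0.1226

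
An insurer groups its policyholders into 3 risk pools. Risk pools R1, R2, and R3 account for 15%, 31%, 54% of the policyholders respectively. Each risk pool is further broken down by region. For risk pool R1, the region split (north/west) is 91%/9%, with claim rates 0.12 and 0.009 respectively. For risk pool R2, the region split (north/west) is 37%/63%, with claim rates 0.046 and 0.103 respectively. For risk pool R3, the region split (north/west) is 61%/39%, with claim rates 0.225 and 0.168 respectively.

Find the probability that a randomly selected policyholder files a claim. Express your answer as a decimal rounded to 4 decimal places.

P(C) ≈ 0.1514

P(C|R1) = 0.91·0.12 + 0.09·0.009 = 0.1092 + 0.00081 = 0.11001
P(C|R2) = 0.37·0.046 + 0.63·0.103 = 0.01702 + 0.06489 = 0.08191
P(C|R3) = 0.61·0.225 + 0.39·0.168 = 0.13725 + 0.06552 = 0.20277
Then overall,
P(C) = 0.15·0.11001 + 0.31·0.08191 + 0.54·0.20277
      = 0.0165015 + 0.0253921 + 0.1094958 = 0.1513894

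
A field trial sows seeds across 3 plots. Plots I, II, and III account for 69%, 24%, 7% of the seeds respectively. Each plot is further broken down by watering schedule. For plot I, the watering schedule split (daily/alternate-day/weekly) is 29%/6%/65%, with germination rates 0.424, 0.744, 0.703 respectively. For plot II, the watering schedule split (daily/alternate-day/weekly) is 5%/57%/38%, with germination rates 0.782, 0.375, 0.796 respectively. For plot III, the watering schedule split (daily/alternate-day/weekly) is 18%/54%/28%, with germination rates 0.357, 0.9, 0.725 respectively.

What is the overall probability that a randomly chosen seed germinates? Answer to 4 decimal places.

P(G|I) = 0.29·0.424 + 0.06·0.744 + 0.65·0.703 = 0.12296 + 0.04464 + 0.45695 = 0.62455
P(G|II) = 0.05·0.782 + 0.57·0.375 + 0.38·0.796 = 0.0391 + 0.21375 + 0.30248 = 0.55533
P(G|III) = 0.18·0.357 + 0.54·0.9 + 0.28·0.725 = 0.06426 + 0.486 + 0.203 = 0.75326
By total probability over the outer partition,
P(G) = 0.69·0.62455 + 0.24·0.55533 + 0.07·0.75326
      = 0.4309395 + 0.1332792 + 0.0527282 = 0.6169469

0.6169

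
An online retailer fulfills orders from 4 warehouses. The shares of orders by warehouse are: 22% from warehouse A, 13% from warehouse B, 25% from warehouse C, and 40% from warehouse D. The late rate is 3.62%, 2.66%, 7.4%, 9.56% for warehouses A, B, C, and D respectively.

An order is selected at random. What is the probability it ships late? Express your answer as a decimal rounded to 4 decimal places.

Summing over the partition,
P(L) = P(L|A)·P(A) + P(L|B)·P(B) + P(L|C)·P(C) + P(L|D)·P(D)
      = 0.0362·0.22 + 0.0266·0.13 + 0.074·0.25 + 0.0956·0.4
      = 0.007964 + 0.003458 + 0.0185 + 0.03824 = 0.068162

0.0682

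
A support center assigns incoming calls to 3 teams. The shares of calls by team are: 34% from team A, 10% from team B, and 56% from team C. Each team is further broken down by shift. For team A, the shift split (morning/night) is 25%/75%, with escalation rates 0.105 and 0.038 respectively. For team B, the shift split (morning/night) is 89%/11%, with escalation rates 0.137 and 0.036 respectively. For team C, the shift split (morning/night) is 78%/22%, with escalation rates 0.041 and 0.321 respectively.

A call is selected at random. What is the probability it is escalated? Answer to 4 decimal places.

P(E|A) = 0.25·0.105 + 0.75·0.038 = 0.02625 + 0.0285 = 0.05475
P(E|B) = 0.89·0.137 + 0.11·0.036 = 0.12193 + 0.00396 = 0.12589
P(E|C) = 0.78·0.041 + 0.22·0.321 = 0.03198 + 0.07062 = 0.1026
By total probability over the outer partition,
P(E) = 0.34·0.05475 + 0.1·0.12589 + 0.56·0.1026
      = 0.018615 + 0.012589 + 0.057456 = 0.08866

P(E) ≈ 0.0887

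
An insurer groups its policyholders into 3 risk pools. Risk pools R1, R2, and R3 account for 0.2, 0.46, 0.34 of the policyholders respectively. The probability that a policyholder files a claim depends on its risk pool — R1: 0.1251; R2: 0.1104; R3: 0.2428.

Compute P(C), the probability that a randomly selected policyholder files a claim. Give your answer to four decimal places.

P(C) ≈ 0.1584

P(C) = P(C|R1)·P(R1) + P(C|R2)·P(R2) + P(C|R3)·P(R3)
      = 0.1251·0.2 + 0.1104·0.46 + 0.2428·0.34
      = 0.02502 + 0.050784 + 0.082552 = 0.158356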